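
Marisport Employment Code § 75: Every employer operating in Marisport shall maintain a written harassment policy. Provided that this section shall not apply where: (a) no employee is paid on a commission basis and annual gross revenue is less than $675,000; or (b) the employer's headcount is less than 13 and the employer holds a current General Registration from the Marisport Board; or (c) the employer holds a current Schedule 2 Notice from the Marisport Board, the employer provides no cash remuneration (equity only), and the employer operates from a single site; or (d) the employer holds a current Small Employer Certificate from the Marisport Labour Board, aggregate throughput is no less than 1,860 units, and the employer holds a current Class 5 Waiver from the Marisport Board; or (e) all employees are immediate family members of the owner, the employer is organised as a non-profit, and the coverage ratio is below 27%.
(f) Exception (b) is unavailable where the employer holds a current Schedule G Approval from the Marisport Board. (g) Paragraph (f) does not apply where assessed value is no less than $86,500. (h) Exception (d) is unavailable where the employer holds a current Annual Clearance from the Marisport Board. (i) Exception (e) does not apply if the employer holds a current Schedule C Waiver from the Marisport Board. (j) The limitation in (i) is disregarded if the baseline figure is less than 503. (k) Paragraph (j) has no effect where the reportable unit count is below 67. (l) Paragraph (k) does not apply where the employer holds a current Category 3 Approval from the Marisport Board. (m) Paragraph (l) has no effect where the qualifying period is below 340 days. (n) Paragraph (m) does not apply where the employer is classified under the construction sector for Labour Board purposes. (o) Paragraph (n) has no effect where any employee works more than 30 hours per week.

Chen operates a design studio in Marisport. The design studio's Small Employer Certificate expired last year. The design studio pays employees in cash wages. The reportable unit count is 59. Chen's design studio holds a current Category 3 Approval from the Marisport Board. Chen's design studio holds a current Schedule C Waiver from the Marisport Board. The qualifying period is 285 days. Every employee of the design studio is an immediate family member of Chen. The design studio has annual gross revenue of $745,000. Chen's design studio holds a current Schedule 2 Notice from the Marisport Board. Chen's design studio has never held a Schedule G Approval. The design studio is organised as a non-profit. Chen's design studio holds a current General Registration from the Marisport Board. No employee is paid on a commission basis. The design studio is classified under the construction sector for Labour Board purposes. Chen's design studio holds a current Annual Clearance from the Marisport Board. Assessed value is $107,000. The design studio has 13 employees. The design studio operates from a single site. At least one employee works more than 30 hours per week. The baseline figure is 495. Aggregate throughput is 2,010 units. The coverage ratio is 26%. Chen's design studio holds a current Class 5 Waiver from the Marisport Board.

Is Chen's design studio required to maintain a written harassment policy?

Yes — Chen's design studio must maintain a written harassment policy.

Exception (a) requires that annual gross revenue is less than $675,000; but annual gross revenue is $745,000, not less than $675,000, so (a) is unavailable.
Exception (b) does not apply: the employer's headcount is 13, not less than 13.
Exception (c) does not apply: employees are paid cash wages.
Exception (d) does not apply: the Small Employer Certificate has expired.
Exception (e)'s conditions are all satisfied: every employee is an immediate family member; the employer is a non-profit; the coverage ratio is 26%, below the 27% limit. Turning to paragraphs (i)–(o): (i) operates against (e): a current Schedule C Waiver is held. (j) would limit (i) — the baseline figure is 495, less than the 503 limit — but (k) sets (j) aside: (k) operates — the reportable unit count is 59, below the 67 limit. (l) would limit (k) — a current Category 3 Approval is held — but (m) sets (l) aside: (m) operates — the qualifying period is 285 days, below the 340 days limit. (n) is triggered (the design studio is classified under the construction sector), but is itself disapplied by (o): (o) operates — at least one employee exceeds 30 hours/week. Exception (e) does not apply.
No exception applies. The general rule governs.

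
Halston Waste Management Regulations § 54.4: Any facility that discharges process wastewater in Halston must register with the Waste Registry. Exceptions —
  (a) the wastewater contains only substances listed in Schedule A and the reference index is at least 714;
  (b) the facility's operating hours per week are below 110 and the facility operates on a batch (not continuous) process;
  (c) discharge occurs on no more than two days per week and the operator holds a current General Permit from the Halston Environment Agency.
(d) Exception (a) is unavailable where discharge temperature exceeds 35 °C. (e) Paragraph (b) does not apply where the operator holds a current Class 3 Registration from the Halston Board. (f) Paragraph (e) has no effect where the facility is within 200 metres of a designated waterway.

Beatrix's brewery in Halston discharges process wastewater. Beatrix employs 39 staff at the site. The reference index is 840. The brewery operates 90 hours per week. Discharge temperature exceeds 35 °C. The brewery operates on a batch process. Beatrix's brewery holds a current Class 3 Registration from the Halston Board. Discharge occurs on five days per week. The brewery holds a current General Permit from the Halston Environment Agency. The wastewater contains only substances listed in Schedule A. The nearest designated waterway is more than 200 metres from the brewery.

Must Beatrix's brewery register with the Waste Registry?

Exception (a): the wastewater is Schedule-A-only; the reference index is 840, meeting the 714 threshold — every condition holds. Turning to paragraph (d): (d) operates against (a): discharge temperature exceeds 35 °C. (a) is therefore removed.
Exception (b) is satisfied on its face — the facility's operating hours per week are 90, below the 110 limit; the facility operates on a batch process. But: (e) operates against (b): a current Class 3 Registration is held. (f) is inapplicable (the brewery is more than 200 m from any designated waterway), so (e) stands. Exception (b) does not apply.
Exception (c) fails — discharge occurs on five days per week.
No exception displaces § 54.4.

Yes — Beatrix's brewery must register with the Waste Registry.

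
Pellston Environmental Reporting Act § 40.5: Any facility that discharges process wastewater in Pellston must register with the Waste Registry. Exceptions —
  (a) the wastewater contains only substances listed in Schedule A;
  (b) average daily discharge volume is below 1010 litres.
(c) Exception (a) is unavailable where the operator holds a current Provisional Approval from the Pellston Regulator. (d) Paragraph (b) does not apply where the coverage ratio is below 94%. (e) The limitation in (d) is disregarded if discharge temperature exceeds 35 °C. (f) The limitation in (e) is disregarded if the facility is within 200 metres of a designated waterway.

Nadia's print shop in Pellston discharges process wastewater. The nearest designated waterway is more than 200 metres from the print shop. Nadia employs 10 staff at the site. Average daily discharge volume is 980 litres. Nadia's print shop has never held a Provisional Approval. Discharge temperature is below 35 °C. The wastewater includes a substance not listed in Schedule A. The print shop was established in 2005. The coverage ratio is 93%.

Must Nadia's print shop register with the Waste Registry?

Yes — Nadia's print shop must register with the Waste Registry.

Exception (a) does not apply: the wastewater includes a non-Schedule-A substance.
Exception (b): average daily discharge volume is 980 litres, below the 1010 litres limit — every condition holds. Turning to paragraphs (d)–(f): (d) operates against (b): the coverage ratio is 93%, below the 94% limit. (e) is not triggered (discharge temperature is below 35 °C), so (d) stands. So (b) is unavailable.
No exception displaces § 40.5.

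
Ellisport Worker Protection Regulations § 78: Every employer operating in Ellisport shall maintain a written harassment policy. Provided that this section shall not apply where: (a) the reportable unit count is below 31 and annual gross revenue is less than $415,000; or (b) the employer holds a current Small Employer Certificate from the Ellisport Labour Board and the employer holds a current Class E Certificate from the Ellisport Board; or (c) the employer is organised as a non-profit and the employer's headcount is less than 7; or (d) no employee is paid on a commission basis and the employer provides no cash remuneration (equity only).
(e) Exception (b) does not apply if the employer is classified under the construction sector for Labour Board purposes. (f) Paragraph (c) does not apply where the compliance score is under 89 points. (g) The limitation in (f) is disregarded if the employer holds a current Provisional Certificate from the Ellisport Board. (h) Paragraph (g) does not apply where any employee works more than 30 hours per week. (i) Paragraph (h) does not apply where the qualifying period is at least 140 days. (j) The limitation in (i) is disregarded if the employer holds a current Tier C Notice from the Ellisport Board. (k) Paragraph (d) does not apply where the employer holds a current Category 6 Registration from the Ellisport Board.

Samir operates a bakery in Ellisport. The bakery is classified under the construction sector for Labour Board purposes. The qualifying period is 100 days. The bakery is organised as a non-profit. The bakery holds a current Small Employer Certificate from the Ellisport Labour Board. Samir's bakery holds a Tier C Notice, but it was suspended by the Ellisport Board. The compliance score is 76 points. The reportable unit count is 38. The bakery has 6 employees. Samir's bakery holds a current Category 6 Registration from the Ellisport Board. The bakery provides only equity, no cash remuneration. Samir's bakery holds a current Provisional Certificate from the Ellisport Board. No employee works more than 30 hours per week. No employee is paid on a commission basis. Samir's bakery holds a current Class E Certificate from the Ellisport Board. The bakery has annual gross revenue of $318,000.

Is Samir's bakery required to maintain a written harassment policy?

Exception (a) requires that the reportable unit count is below 31; but the reportable unit count is 38, not below 31, so (a) is unavailable.
Exception (b)'s conditions are all satisfied: a current Small Employer Certificate is held; a current Class E Certificate is held. However, paragraph (e) must be considered: (e) is engaged — the bakery is classified under the construction sector. Exception (b) does not apply.
Exception (c): the employer is a non-profit; the employer's headcount is 6, less than the 7 limit — every condition holds. Under paragraphs (f)–(j): (f) would limit (c) — the compliance score is 76 points, under the 89 points limit — but (g) sets (f) aside: (g) operates against (f): a current Provisional Certificate is held. (h) is not triggered (no employee exceeds 30 hours/week), so (g) stands. So (c) applies.
Exception (d): no employee is paid on commission; remuneration is equity-only — every condition holds. Turning to paragraph (k): (k) operates against (d): a current Category 6 Registration is held. Exception (d) does not apply.

No — exception (c) applies; Samir's bakery is not required to maintain a written harassment policy.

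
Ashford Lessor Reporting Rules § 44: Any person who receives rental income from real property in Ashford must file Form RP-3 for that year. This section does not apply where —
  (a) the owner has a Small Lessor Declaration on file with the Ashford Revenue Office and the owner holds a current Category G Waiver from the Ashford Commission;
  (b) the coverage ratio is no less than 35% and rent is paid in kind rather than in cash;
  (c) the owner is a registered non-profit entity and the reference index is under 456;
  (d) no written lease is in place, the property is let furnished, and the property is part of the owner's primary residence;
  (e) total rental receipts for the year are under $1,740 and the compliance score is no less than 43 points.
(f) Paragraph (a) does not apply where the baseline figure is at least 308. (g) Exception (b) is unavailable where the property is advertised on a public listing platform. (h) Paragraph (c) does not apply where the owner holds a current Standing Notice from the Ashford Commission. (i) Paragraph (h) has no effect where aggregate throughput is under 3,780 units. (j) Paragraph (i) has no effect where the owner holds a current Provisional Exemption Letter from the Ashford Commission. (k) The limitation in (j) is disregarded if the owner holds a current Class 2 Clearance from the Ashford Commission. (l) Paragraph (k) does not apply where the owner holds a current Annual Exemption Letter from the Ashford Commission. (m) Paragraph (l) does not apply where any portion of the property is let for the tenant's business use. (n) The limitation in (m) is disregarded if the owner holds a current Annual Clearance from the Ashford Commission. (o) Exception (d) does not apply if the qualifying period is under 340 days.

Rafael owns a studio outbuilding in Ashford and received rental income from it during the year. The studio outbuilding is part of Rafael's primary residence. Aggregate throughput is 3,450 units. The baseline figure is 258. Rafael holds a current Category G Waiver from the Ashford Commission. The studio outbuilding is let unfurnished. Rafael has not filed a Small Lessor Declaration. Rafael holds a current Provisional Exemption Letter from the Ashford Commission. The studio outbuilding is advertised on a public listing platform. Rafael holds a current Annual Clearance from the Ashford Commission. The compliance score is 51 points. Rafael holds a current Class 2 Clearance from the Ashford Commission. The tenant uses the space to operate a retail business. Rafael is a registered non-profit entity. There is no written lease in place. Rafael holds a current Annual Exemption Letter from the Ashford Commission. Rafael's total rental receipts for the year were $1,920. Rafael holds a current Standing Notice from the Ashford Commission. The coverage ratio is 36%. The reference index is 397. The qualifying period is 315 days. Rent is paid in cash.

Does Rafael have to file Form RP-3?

Yes — Rafael must file Form RP-3.

Exception (a) does not apply: no Small Lessor Declaration is on file.
Exception (b) fails — rent is paid in cash.
Exception (c) is satisfied on its face — Rafael is a registered non-profit; the reference index is 397, under the 456 limit. But applying paragraphs (h)–(n): (h) operates against (c): a current Standing Notice is held. (i) is engaged (aggregate throughput is 3,450 units, under the 3,780 units limit), but is displaced by (j): (j) applies — a current Provisional Exemption Letter is held. (k) would limit (j) — a current Class 2 Clearance is held — but (l) sets (k) aside: (l) operates — a current Annual Exemption Letter is held. (m) would limit (l) — the space is let for business use — but (n) sets (m) aside: (n) operates against (m): a current Annual Clearance is held. (c) is therefore removed.
Exception (d) fails — the property is let unfurnished.
Exception (e) does not apply: total rental receipts for the year are $1,920, not under $1,740.
No exception displaces § 44.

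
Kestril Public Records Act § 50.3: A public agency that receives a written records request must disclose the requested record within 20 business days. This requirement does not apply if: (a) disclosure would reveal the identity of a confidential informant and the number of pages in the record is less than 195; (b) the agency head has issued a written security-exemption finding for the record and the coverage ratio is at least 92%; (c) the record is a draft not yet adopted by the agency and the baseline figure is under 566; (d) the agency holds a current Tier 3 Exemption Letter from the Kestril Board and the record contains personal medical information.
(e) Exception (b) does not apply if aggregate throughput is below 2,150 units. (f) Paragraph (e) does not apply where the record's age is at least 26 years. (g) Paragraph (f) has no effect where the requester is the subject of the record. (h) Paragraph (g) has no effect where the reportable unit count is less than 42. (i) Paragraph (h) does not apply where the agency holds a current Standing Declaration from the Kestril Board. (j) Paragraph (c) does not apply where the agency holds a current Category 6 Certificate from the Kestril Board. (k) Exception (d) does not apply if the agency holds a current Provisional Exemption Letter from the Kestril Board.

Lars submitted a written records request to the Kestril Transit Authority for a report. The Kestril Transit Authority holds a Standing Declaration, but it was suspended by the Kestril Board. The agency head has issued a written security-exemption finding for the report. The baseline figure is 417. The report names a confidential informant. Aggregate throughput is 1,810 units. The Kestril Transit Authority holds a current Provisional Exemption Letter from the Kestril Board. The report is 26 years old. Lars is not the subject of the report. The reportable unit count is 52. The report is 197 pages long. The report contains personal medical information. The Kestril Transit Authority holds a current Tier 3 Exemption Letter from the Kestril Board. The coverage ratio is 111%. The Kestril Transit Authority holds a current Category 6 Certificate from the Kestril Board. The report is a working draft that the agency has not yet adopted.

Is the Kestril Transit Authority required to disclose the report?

Exception (a) requires that the number of pages in the record is less than 195; but the number of pages in the record is 197, not less than 195, so (a) is unavailable.
All of (b)'s requirements are met (a written security-exemption finding has been issued; the coverage ratio is 111%, meeting the 92% threshold). As to paragraphs (e)–(i): (e) operates (aggregate throughput is 1,810 units, below the 2,150 units limit), but is displaced by (f): (f) operates — the record's age is 26 years, meeting the 26 years threshold. (g), which would lift (f), is inapplicable — Lars is not the subject of the report. So (b) applies.
Exception (c) is satisfied on its face — the report is an unadopted draft; the baseline figure is 417, under the 566 limit. But: (j) is triggered — a current Category 6 Certificate is held. So (c) is unavailable.
Exception (d) is satisfied on its face — a current Tier 3 Exemption Letter is held; the report contains personal medical information. But applying paragraph (k): (k) applies — a current Provisional Exemption Letter is held. So (d) is unavailable.

No — exception (b) applies; the Kestril Transit Authority is not required to disclose the report.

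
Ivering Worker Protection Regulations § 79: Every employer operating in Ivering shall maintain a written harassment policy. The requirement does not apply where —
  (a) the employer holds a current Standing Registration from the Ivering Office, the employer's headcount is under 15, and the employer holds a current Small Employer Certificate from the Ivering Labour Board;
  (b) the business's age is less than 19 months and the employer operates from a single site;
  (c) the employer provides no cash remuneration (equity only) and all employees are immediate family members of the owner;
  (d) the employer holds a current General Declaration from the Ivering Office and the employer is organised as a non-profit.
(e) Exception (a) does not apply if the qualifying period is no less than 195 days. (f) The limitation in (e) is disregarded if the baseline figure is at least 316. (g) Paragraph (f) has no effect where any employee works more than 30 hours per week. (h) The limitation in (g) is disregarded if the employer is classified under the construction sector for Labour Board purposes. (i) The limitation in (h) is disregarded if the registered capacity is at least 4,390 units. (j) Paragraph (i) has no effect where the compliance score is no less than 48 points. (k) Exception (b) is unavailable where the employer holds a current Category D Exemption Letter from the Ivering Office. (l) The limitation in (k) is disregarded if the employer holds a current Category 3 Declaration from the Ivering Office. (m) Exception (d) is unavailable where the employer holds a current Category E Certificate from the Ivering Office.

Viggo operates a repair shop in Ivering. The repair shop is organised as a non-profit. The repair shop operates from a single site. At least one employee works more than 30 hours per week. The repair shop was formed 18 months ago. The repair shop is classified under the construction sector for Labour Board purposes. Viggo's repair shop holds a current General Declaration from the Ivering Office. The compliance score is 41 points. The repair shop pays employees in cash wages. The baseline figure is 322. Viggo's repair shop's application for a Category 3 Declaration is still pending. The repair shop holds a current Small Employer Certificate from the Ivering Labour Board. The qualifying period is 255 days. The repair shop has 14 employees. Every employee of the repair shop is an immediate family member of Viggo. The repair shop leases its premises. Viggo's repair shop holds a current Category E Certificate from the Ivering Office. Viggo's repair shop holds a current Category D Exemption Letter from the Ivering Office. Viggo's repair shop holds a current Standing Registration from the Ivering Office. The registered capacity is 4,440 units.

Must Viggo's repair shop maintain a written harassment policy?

Exception (a)'s conditions are all satisfied: a current Standing Registration is held; the employer's headcount is 14, under the 15 limit; a current Small Employer Certificate is held. But applying paragraphs (e)–(j): (e) operates — the qualifying period is 255 days, meeting the 195 days threshold. (f) is engaged (the baseline figure is 322, meeting the 316 threshold), but yields to (g): (g) operates against (f): at least one employee exceeds 30 hours/week. (h) would limit (g) — the repair shop is classified under the construction sector — but (i) sets (h) aside: (i) is engaged — the registered capacity is 4,440 units, meeting the 4,390 units threshold. (j) is not triggered (the compliance score is 41 points, short of 48 points), so (i) stands. Exception (a) does not apply.
All of (b)'s requirements are met (the business's age is 18 months, less than the 19 months limit; the employer operates from a single site). However, paragraphs (k)–(l) must be considered: (k) is engaged — a current Category D Exemption Letter is held. (l) does not operate here (no current Category 3 Declaration is held), so (k) stands. (b) is therefore removed.
Exception (c) requires that the employer provides no cash remuneration (equity only); but employees are paid cash wages, so (c) is unavailable.
Exception (d)'s conditions are all satisfied: a current General Declaration is held; the employer is a non-profit. But: (m) applies — a current Category E Certificate is held. Exception (d) does not apply.
Every exception is unavailable, so the rule governs.

Yes — Viggo's repair shop must maintain a written harassment policy.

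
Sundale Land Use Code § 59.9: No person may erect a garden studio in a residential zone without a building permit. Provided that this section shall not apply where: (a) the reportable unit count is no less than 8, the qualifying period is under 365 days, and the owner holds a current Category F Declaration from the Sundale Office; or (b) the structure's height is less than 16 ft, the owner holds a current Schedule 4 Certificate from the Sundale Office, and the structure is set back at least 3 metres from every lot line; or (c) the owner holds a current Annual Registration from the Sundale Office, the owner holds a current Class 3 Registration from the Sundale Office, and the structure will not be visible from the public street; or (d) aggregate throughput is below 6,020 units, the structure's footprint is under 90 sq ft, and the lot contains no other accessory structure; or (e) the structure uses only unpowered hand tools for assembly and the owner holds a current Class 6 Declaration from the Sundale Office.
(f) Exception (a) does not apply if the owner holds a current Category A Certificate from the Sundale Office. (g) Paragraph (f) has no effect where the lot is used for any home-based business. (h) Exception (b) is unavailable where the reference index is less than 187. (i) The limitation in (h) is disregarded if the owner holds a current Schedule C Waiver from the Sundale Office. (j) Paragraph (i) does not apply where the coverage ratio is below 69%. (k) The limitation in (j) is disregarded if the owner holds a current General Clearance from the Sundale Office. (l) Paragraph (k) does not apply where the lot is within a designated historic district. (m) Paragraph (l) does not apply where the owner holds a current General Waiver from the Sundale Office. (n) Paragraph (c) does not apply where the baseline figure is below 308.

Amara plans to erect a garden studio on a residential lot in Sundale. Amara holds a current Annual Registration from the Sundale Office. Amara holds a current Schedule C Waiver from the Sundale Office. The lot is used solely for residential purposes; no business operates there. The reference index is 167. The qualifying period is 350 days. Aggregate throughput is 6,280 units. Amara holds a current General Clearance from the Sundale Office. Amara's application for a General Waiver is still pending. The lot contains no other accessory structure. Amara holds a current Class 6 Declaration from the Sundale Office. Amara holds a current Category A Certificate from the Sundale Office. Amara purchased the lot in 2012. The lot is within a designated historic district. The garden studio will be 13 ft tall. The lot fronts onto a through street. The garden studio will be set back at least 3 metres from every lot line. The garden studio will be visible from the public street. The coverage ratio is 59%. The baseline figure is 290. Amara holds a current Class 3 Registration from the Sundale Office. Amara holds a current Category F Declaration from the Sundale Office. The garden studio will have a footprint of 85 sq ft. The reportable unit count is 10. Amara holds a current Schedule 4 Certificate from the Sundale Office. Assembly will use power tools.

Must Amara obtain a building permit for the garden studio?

All of (a)'s requirements are met (the reportable unit count is 10, meeting the 8 threshold; the qualifying period is 350 days, under the 365 days limit; a current Category F Declaration is held). However, paragraphs (f)–(g) must be considered: (f) operates against (a): a current Category A Certificate is held. (g), which would lift (f), is not triggered — the lot is solely residential. (a) is therefore removed.
Exception (b): the structure's height is 13 ft, less than the 16 ft limit; a current Schedule 4 Certificate is held; the setback is at least 3 m on every side — every condition holds. But: (h) operates against (b): the reference index is 167, less than the 187 limit. (i) would limit (h) — a current Schedule C Waiver is held — but (j) sets (i) aside: (j) operates against (i): the coverage ratio is 59%, below the 69% limit. (k) would limit (j) — a current General Clearance is held — but (l) sets (k) aside: (l) operates against (k): the lot is in a historic district. (m) is inapplicable (the General Waiver is not current), so (l) stands. So (b) is unavailable.
Exception (c) requires that the structure will not be visible from the public street; but the structure will be visible from the street, so (c) is unavailable.
Exception (d) does not apply: aggregate throughput is 6,280 units, not below 6,020 units.
Exception (e) fails — assembly uses power tools.
No exception applies. The general rule governs.

Yes — Amara must obtain a building permit.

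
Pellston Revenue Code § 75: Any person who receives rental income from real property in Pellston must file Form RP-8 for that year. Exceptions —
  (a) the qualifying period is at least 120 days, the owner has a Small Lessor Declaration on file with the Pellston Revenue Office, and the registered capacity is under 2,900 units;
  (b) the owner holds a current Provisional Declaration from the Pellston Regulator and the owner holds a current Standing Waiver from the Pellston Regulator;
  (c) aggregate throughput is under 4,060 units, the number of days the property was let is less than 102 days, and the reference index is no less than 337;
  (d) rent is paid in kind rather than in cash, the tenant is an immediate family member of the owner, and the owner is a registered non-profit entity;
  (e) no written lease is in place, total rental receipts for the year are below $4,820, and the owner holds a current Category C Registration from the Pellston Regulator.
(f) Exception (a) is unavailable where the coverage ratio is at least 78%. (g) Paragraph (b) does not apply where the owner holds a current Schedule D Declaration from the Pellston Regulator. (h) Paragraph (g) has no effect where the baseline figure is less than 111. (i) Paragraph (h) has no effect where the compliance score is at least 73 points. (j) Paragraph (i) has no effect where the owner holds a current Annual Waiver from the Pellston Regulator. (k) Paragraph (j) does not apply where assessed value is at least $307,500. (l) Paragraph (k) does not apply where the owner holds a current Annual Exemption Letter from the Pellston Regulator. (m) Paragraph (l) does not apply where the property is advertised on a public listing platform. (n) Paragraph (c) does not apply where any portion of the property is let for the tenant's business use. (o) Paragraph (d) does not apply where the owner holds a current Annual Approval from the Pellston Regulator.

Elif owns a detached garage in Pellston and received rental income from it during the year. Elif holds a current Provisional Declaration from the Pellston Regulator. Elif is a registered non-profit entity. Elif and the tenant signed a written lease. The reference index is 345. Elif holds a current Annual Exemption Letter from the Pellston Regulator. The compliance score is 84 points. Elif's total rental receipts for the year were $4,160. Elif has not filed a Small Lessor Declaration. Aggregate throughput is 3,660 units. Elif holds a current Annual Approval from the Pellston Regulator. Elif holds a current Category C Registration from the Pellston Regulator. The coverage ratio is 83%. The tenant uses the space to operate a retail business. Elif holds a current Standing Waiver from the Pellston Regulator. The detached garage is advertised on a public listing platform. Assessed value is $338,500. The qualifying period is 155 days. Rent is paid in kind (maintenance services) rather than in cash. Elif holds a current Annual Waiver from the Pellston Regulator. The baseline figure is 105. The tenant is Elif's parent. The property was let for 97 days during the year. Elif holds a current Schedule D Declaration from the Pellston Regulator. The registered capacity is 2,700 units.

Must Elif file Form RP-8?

Exception (a) does not apply: no Small Lessor Declaration is on file.
Exception (b): a current Provisional Declaration is held; a current Standing Waiver is held — every condition holds. However, paragraphs (g)–(m) must be considered: (g) operates — a current Schedule D Declaration is held. (h) would limit (g) — the baseline figure is 105, less than the 111 limit — but (i) sets (h) aside: (i) operates against (h): the compliance score is 84 points, meeting the 73 points threshold. (j) is triggered (a current Annual Waiver is held), but is itself disapplied by (k): (k) operates against (j): assessed value is $338,500, meeting the $307,500 threshold. (l) applies (a current Annual Exemption Letter is held), but is set aside by (m): (m) operates against (l): the property is publicly advertised. (b) is therefore removed.
All of (c)'s requirements are met (aggregate throughput is 3,660 units, under the 4,060 units limit; the number of days the property was let is 97 days, less than the 102 days limit; the reference index is 345, meeting the 337 threshold). But applying paragraph (n): (n) applies — the space is let for business use. So (c) is unavailable.
All of (d)'s requirements are met (rent is paid in kind; the tenant is an immediate family member; Elif is a registered non-profit). Turning to paragraph (o): (o) operates — a current Annual Approval is held. (d) is therefore removed.
Exception (e) requires that no written lease is in place; but a written lease is in place, so (e) is unavailable.
No exception displaces § 75.

Yes — Elif must file Form RP-8.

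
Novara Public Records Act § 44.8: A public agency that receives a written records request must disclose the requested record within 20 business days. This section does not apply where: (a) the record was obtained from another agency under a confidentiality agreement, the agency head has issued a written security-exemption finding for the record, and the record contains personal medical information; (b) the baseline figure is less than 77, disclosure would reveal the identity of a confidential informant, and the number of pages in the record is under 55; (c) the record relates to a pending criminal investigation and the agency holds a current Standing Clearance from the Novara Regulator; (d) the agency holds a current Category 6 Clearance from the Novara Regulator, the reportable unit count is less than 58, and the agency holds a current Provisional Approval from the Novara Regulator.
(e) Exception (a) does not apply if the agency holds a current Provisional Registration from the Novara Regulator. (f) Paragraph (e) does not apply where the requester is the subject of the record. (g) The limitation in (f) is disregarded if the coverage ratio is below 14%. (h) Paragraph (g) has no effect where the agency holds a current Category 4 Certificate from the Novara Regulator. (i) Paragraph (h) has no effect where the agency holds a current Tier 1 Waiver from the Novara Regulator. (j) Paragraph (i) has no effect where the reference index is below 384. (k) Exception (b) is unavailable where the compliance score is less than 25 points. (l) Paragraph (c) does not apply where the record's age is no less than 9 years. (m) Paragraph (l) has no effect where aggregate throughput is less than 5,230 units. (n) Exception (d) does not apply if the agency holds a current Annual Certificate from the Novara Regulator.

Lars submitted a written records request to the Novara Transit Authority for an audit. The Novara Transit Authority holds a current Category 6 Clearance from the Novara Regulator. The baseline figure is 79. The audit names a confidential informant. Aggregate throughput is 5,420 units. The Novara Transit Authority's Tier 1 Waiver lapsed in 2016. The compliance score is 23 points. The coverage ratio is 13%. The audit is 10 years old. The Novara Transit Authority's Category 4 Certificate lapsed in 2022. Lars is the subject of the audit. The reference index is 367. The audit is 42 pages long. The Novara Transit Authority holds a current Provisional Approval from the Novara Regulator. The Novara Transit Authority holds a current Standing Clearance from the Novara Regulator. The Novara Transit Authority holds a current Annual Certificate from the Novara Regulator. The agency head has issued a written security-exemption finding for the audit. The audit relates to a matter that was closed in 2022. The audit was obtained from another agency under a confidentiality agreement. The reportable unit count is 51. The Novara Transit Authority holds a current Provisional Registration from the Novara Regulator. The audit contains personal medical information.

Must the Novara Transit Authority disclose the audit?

Exception (a): the audit was obtained under a confidentiality agreement; a written security-exemption finding has been issued; the audit contains personal medical information — every condition holds. However, paragraphs (e)–(j) must be considered: (e) operates against (a): a current Provisional Registration is held. (f) is triggered (Lars is the subject of the audit), but is displaced by (g): (g) operates against (f): the coverage ratio is 13%, below the 14% limit. (h) is inapplicable (the Category 4 Certificate is not current), so (g) stands. So (a) is unavailable.
Exception (b) does not apply: the baseline figure is 79, not less than 77.
Exception (c) fails — the audit relates to a closed matter.
All of (d)'s requirements are met (a current Category 6 Clearance is held; the reportable unit count is 51, less than the 58 limit; a current Provisional Approval is held). But: (n) operates against (d): a current Annual Certificate is held. So (d) is unavailable.
No exception is made out. the Novara Transit Authority falls within the general rule.

Yes — the Novara Transit Authority must disclose the audit.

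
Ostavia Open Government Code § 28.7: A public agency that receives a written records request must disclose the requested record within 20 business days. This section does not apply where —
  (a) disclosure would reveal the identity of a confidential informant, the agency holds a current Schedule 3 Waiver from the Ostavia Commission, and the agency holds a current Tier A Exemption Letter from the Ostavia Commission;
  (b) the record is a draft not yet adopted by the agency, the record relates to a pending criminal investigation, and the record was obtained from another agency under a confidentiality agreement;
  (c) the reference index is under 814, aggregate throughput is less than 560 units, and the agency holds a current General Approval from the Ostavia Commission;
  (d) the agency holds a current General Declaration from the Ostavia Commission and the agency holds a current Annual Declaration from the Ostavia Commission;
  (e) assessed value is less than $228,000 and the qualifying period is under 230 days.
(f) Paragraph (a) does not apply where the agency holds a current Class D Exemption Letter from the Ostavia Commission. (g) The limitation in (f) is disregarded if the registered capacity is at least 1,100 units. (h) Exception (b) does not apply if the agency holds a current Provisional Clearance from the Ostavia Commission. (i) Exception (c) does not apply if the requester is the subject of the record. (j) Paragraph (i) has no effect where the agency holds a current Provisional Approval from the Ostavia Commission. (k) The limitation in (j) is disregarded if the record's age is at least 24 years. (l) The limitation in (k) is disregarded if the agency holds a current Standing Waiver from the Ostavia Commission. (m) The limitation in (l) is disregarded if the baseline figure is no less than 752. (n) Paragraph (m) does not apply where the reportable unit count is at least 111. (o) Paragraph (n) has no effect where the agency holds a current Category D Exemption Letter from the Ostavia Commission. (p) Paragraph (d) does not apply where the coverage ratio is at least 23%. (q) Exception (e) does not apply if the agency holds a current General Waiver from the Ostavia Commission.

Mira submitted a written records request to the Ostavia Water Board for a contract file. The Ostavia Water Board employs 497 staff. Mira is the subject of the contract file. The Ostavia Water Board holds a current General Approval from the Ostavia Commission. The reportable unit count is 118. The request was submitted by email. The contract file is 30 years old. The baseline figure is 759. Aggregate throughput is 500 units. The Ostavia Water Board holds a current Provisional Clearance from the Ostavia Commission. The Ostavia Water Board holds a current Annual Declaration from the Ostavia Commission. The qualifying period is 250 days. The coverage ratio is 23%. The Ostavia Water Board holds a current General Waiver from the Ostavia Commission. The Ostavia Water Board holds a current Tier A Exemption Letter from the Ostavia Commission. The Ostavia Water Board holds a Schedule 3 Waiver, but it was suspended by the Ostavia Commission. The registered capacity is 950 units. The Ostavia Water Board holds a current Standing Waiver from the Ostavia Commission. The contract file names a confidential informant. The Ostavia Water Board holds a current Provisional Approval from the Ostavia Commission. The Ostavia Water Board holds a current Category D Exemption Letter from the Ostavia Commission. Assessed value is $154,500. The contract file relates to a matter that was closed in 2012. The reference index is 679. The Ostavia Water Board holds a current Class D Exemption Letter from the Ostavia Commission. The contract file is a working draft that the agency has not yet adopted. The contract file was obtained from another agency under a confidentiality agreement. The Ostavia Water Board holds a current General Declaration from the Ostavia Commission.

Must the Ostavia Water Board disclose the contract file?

Exception (a) fails — the Schedule 3 Waiver is not current.
Exception (b) requires that the record relates to a pending criminal investigation; but the contract file relates to a closed matter, so (b) is unavailable.
All of (c)'s requirements are met (the reference index is 679, under the 814 limit; aggregate throughput is 500 units, less than the 560 units limit; a current General Approval is held). However, paragraphs (i)–(o) must be considered: (i) operates against (c): Mira is the subject of the contract file. (j) would limit (i) — a current Provisional Approval is held — but (k) sets (j) aside: (k) operates against (j): the record's age is 30 years, meeting the 24 years threshold. (l) is engaged (a current Standing Waiver is held), but is displaced by (m): (m) is triggered — the baseline figure is 759, meeting the 752 threshold. (n) is engaged (the reportable unit count is 118, meeting the 111 threshold), but is set aside by (o): (o) applies — a current Category D Exemption Letter is held. Exception (c) does not apply.
All of (d)'s requirements are met (a current General Declaration is held; a current Annual Declaration is held). But applying paragraph (p): (p) operates — the coverage ratio is 23%, meeting the 23% threshold. So (d) is unavailable.
Exception (e) does not apply: the qualifying period is 250 days, not under 230 days.
No exception applies. The general rule governs.

Yes — the Ostavia Water Board must disclose the contract file.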